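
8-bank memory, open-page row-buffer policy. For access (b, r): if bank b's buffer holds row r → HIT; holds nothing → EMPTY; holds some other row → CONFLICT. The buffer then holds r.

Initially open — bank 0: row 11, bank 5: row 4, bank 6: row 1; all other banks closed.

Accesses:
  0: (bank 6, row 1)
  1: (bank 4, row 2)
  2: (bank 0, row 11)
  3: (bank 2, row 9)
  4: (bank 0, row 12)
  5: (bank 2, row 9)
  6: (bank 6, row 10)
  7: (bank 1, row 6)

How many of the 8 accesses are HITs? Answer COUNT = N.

  [0] b6 r1: had r1 ⇒ H
  [1] b4 r2: no row ⇒ E
  [2] b0 r11: had r11 ⇒ H
  [3] b2 r9: no row ⇒ E
  [4] b0 r12: had r11 ⇒ C
  [5] b2 r9: had r9 ⇒ H
  [6] b6 r10: had r1 ⇒ C
  [7] b1 r6: no row ⇒ E

COUNT = 3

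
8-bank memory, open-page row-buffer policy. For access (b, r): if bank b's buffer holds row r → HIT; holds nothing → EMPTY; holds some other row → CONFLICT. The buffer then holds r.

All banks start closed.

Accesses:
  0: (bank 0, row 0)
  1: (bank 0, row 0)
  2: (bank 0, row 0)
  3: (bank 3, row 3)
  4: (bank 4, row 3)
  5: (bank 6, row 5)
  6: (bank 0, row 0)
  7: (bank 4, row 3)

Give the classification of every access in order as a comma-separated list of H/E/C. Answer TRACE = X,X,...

0: bank 0 row 0 — prev None → EMPTY
1: bank 0 row 0 — prev 0 → HIT
2: bank 0 row 0 — prev 0 → HIT
3: bank 3 row 3 — prev None → EMPTY
4: bank 4 row 3 — prev None → EMPTY
5: bank 6 row 5 — prev None → EMPTY
6: bank 0 row 0 — prev 0 → HIT
7: bank 4 row 3 — prev 3 → HIT

TRACE = E,H,H,E,E,E,H,H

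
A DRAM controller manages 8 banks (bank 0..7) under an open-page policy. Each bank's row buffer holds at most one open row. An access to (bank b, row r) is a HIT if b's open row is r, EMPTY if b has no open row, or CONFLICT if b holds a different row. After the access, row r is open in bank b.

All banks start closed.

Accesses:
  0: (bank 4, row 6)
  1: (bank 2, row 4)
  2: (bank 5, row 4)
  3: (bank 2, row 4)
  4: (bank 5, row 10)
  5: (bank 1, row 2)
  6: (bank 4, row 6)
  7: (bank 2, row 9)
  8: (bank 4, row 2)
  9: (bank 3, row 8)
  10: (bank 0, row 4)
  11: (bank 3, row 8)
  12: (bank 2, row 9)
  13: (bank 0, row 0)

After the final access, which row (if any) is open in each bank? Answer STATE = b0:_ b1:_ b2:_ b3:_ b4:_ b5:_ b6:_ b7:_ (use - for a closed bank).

STATE = b0:0 b1:2 b2:9 b3:8 b4:2 b5:10 b6:- b7:-

step 0: bank4 None->6 [EMPTY]
step 1: bank2 None->4 [EMPTY]
step 2: bank5 None->4 [EMPTY]
step 3: bank2 4->4 [HIT]
step 4: bank5 4->10 [CONFLICT]
step 5: bank1 None->2 [EMPTY]
step 6: bank4 6->6 [HIT]
step 7: bank2 4->9 [CONFLICT]
step 8: bank4 6->2 [CONFLICT]
step 9: bank3 None->8 [EMPTY]
step 10: bank0 None->4 [EMPTY]
step 11: bank3 8->8 [HIT]
step 12: bank2 9->9 [HIT]
step 13: bank0 4->0 [CONFLICT]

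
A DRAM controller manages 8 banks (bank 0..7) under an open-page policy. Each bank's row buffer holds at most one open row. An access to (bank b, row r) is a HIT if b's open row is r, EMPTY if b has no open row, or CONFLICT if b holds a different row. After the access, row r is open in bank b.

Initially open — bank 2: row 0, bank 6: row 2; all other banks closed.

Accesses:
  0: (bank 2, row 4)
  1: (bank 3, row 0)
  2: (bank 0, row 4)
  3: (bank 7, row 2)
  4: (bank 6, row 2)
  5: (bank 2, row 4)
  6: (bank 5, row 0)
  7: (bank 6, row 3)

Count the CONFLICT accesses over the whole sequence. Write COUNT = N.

COUNT = 2

step 0: bank2 0->4 [CONFLICT]
step 1: bank3 None->0 [EMPTY]
step 2: bank0 None->4 [EMPTY]
step 3: bank7 None->2 [EMPTY]
step 4: bank6 2->2 [HIT]
step 5: bank2 4->4 [HIT]
step 6: bank5 None->0 [EMPTY]
step 7: bank6 2->3 [CONFLICT]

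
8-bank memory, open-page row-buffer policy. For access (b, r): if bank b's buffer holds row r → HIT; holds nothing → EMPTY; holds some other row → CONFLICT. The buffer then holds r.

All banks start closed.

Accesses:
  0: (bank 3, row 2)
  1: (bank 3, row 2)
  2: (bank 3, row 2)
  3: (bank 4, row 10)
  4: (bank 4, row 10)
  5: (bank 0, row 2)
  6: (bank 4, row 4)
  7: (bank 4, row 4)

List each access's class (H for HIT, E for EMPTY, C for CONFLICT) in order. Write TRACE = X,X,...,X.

TRACE = E,H,H,E,H,E,C,H

0: bank 3 row 2 — prev None → EMPTY
1: bank 3 row 2 — prev 2 → HIT
2: bank 3 row 2 — prev 2 → HIT
3: bank 4 row 10 — prev None → EMPTY
4: bank 4 row 10 — prev 10 → HIT
5: bank 0 row 2 — prev None → EMPTY
6: bank 4 row 4 — prev 10 → CONFLICT
7: bank 4 row 4 — prev 4 → HIT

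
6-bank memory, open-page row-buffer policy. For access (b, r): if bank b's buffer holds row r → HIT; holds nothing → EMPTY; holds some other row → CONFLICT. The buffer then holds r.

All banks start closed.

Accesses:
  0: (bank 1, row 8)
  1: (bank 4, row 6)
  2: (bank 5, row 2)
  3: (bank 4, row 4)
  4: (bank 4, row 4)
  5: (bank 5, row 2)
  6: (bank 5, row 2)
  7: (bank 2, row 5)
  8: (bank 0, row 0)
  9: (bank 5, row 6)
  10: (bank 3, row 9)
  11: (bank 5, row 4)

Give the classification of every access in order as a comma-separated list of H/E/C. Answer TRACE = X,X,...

#0 (1,8) E
#1 (4,6) E
#2 (5,2) E
#3 (4,4) C  (was 6)
#4 (4,4) H  (was 4)
#5 (5,2) H  (was 2)
#6 (5,2) H  (was 2)
#7 (2,5) E
#8 (0,0) E
#9 (5,6) C  (was 2)
#10 (3,9) E
#11 (5,4) C  (was 6)

TRACE = E,E,E,C,H,H,H,E,E,C,E,C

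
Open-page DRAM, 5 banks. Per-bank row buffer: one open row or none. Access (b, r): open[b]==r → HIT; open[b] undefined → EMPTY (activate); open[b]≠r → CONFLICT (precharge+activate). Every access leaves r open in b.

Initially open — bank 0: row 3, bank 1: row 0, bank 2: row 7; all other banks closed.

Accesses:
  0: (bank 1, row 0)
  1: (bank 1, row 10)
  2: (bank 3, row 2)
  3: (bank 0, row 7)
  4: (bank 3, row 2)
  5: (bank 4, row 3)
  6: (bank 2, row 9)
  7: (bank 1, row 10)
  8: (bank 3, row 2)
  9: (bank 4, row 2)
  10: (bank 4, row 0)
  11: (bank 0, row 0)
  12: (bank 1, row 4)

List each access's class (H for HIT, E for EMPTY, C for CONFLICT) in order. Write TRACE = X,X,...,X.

step 0: bank1 0->0 [HIT]
step 1: bank1 0->10 [CONFLICT]
step 2: bank3 None->2 [EMPTY]
step 3: bank0 3->7 [CONFLICT]
step 4: bank3 2->2 [HIT]
step 5: bank4 None->3 [EMPTY]
step 6: bank2 7->9 [CONFLICT]
step 7: bank1 10->10 [HIT]
step 8: bank3 2->2 [HIT]
step 9: bank4 3->2 [CONFLICT]
step 10: bank4 2->0 [CONFLICT]
step 11: bank0 7->0 [CONFLICT]
step 12: bank1 10->4 [CONFLICT]

TRACE = H,C,E,C,H,E,C,H,H,C,C,C,C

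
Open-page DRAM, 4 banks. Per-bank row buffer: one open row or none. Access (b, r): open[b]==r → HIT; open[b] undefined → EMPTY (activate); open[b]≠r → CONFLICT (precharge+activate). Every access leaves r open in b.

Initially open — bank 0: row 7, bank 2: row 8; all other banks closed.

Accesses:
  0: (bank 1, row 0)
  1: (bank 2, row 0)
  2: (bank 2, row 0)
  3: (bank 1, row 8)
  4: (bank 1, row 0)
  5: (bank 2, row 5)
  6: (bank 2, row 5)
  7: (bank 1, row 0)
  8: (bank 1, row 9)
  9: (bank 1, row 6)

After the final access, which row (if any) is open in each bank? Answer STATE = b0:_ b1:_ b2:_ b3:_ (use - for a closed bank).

0: bank 1 row 0 — prev None → EMPTY
1: bank 2 row 0 — prev 8 → CONFLICT
2: bank 2 row 0 — prev 0 → HIT
3: bank 1 row 8 — prev 0 → CONFLICT
4: bank 1 row 0 — prev 8 → CONFLICT
5: bank 2 row 5 — prev 0 → CONFLICT
6: bank 2 row 5 — prev 5 → HIT
7: bank 1 row 0 — prev 0 → HIT
8: bank 1 row 9 — prev 0 → CONFLICT
9: bank 1 row 6 — prev 9 → CONFLICT

STATE = b0:7 b1:6 b2:5 b3:-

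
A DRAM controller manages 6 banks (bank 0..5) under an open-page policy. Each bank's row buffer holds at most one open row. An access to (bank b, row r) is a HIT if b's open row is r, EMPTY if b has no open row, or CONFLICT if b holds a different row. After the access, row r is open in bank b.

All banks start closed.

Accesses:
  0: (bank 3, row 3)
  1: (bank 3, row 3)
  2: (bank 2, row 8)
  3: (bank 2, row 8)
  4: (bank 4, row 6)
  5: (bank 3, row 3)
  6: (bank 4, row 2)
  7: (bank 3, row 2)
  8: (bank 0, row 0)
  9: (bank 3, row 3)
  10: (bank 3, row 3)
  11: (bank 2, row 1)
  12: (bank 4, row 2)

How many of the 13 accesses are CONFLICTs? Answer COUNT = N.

step 0: bank3 None->3 [EMPTY]
step 1: bank3 3->3 [HIT]
step 2: bank2 None->8 [EMPTY]
step 3: bank2 8->8 [HIT]
step 4: bank4 None->6 [EMPTY]
step 5: bank3 3->3 [HIT]
step 6: bank4 6->2 [CONFLICT]
step 7: bank3 3->2 [CONFLICT]
step 8: bank0 None->0 [EMPTY]
step 9: bank3 2->3 [CONFLICT]
step 10: bank3 3->3 [HIT]
step 11: bank2 8->1 [CONFLICT]
step 12: bank4 2->2 [HIT]

COUNT = 4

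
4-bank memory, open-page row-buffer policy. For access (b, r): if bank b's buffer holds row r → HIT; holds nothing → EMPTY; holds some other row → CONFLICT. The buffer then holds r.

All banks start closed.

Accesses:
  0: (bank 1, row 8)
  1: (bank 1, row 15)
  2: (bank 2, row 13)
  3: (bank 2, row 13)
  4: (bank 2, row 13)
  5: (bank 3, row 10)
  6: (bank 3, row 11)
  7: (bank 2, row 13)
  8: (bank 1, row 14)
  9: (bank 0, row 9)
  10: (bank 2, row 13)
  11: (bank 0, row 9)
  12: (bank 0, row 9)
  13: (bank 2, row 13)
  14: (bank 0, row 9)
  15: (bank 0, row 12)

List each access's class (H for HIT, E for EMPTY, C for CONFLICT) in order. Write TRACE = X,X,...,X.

TRACE = E,C,E,H,H,E,C,H,C,E,H,H,H,H,H,C

  [0] b1 r8: no row ⇒ E
  [1] b1 r15: had r8 ⇒ C
  [2] b2 r13: no row ⇒ E
  [3] b2 r13: had r13 ⇒ H
  [4] b2 r13: had r13 ⇒ H
  [5] b3 r10: no row ⇒ E
  [6] b3 r11: had r10 ⇒ C
  [7] b2 r13: had r13 ⇒ H
  [8] b1 r14: had r15 ⇒ C
  [9] b0 r9: no row ⇒ E
  [10] b2 r13: had r13 ⇒ H
  [11] b0 r9: had r9 ⇒ H
  [12] b0 r9: had r9 ⇒ H
  [13] b2 r13: had r13 ⇒ H
  [14] b0 r9: had r9 ⇒ H
  [15] b0 r12: had r9 ⇒ C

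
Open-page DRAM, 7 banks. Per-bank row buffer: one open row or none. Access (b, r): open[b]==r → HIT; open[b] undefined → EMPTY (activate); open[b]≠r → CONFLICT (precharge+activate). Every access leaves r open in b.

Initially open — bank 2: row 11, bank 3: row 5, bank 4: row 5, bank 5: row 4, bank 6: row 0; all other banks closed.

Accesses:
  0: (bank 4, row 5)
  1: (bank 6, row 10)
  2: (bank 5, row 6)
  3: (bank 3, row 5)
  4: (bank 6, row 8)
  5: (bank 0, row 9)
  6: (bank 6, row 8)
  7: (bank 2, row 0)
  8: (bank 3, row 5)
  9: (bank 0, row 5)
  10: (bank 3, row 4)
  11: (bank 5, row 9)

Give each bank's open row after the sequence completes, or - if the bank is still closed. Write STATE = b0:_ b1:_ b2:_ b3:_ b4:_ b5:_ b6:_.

STATE = b0:5 b1:- b2:0 b3:4 b4:5 b5:9 b6:8

step 0: bank4 5->5 [HIT]
step 1: bank6 0->10 [CONFLICT]
step 2: bank5 4->6 [CONFLICT]
step 3: bank3 5->5 [HIT]
step 4: bank6 10->8 [CONFLICT]
step 5: bank0 None->9 [EMPTY]
step 6: bank6 8->8 [HIT]
step 7: bank2 11->0 [CONFLICT]
step 8: bank3 5->5 [HIT]
step 9: bank0 9->5 [CONFLICT]
step 10: bank3 5->4 [CONFLICT]
step 11: bank5 6->9 [CONFLICT]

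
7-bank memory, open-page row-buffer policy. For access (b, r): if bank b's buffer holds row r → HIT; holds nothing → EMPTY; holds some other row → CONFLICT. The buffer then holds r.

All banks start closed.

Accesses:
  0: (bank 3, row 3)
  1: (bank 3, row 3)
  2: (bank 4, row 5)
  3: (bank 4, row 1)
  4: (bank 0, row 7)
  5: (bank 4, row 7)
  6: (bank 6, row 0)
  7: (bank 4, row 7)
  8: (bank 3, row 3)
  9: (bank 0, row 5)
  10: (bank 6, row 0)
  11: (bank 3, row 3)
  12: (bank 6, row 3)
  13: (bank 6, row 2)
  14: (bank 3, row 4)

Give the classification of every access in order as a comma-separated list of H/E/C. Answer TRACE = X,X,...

step 0: bank3 None->3 [EMPTY]
step 1: bank3 3->3 [HIT]
step 2: bank4 None->5 [EMPTY]
step 3: bank4 5->1 [CONFLICT]
step 4: bank0 None->7 [EMPTY]
step 5: bank4 1->7 [CONFLICT]
step 6: bank6 None->0 [EMPTY]
step 7: bank4 7->7 [HIT]
step 8: bank3 3->3 [HIT]
step 9: bank0 7->5 [CONFLICT]
step 10: bank6 0->0 [HIT]
step 11: bank3 3->3 [HIT]
step 12: bank6 0->3 [CONFLICT]
step 13: bank6 3->2 [CONFLICT]
step 14: bank3 3->4 [CONFLICT]

TRACE = E,H,E,C,E,C,E,H,H,C,H,H,C,C,C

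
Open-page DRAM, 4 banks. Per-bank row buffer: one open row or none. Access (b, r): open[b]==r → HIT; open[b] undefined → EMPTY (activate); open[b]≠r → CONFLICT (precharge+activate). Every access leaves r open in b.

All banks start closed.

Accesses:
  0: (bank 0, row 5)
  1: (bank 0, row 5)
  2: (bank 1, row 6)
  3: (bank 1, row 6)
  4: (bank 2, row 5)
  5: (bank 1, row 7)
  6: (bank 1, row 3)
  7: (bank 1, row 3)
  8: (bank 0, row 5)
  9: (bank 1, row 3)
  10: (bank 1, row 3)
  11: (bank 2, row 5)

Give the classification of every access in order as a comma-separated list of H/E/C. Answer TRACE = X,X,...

  [0] b0 r5: no row ⇒ E
  [1] b0 r5: had r5 ⇒ H
  [2] b1 r6: no row ⇒ E
  [3] b1 r6: had r6 ⇒ H
  [4] b2 r5: no row ⇒ E
  [5] b1 r7: had r6 ⇒ C
  [6] b1 r3: had r7 ⇒ C
  [7] b1 r3: had r3 ⇒ H
  [8] b0 r5: had r5 ⇒ H
  [9] b1 r3: had r3 ⇒ H
  [10] b1 r3: had r3 ⇒ H
  [11] b2 r5: had r5 ⇒ H

TRACE = E,H,E,H,E,C,C,H,H,H,H,H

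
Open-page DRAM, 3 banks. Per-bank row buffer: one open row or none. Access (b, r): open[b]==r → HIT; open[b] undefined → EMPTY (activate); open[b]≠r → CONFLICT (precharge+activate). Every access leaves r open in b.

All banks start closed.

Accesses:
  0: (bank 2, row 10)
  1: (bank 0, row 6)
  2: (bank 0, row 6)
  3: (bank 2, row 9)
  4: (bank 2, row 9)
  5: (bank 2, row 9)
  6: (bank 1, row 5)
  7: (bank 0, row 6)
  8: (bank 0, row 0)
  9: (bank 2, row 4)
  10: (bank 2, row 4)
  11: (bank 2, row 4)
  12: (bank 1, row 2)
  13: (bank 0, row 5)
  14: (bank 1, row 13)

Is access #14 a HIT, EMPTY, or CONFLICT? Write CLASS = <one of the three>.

CLASS = CONFLICT

step 0: bank2 None->10 [EMPTY]
step 1: bank0 None->6 [EMPTY]
step 2: bank0 6->6 [HIT]
step 3: bank2 10->9 [CONFLICT]
step 4: bank2 9->9 [HIT]
step 5: bank2 9->9 [HIT]
step 6: bank1 None->5 [EMPTY]
step 7: bank0 6->6 [HIT]
step 8: bank0 6->0 [CONFLICT]
step 9: bank2 9->4 [CONFLICT]
step 10: bank2 4->4 [HIT]
step 11: bank2 4->4 [HIT]
step 12: bank1 5->2 [CONFLICT]
step 13: bank0 0->5 [CONFLICT]
step 14: bank1 2->13 [CONFLICT]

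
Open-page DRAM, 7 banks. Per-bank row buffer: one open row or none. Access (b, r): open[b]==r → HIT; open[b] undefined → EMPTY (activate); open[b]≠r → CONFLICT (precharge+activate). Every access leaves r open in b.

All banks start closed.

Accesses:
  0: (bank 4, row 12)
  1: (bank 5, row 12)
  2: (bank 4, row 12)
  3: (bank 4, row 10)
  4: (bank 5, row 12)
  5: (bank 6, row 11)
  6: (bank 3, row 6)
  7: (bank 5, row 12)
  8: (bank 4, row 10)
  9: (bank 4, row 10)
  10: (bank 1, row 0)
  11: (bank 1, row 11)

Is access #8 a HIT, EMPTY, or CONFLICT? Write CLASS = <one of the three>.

#0 (4,12) E
#1 (5,12) E
#2 (4,12) H  (was 12)
#3 (4,10) C  (was 12)
#4 (5,12) H  (was 12)
#5 (6,11) E
#6 (3,6) E
#7 (5,12) H  (was 12)
#8 (4,10) H  (was 10)
#9 (4,10) H  (was 10)
#10 (1,0) E
#11 (1,11) C  (was 0)

CLASS = HIT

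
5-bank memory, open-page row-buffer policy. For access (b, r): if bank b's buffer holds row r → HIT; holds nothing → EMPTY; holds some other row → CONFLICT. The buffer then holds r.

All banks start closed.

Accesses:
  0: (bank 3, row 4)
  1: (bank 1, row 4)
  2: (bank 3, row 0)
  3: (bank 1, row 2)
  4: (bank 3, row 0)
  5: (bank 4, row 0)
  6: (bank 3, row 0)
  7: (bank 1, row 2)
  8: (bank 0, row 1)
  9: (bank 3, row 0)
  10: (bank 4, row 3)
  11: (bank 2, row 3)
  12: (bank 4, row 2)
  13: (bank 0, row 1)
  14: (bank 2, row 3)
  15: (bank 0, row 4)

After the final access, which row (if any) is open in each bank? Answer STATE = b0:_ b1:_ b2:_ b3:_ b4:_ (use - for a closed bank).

#0 (3,4) E
#1 (1,4) E
#2 (3,0) C  (was 4)
#3 (1,2) C  (was 4)
#4 (3,0) H  (was 0)
#5 (4,0) E
#6 (3,0) H  (was 0)
#7 (1,2) H  (was 2)
#8 (0,1) E
#9 (3,0) H  (was 0)
#10 (4,3) C  (was 0)
#11 (2,3) E
#12 (4,2) C  (was 3)
#13 (0,1) H  (was 1)
#14 (2,3) H  (was 3)
#15 (0,4) C  (was 1)

STATE = b0:4 b1:2 b2:3 b3:0 b4:2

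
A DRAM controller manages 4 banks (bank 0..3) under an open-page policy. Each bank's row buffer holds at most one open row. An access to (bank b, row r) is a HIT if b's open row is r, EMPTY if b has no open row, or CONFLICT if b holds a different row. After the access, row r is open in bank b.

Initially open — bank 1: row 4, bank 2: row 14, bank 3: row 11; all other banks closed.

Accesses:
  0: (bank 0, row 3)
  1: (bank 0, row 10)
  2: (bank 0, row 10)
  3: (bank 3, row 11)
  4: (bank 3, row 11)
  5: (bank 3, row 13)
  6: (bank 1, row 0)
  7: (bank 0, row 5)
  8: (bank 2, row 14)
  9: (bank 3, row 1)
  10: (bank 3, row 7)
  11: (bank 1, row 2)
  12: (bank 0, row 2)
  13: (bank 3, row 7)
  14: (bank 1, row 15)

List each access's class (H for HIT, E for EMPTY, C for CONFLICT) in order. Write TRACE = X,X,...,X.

step 0: bank0 None->3 [EMPTY]
step 1: bank0 3->10 [CONFLICT]
step 2: bank0 10->10 [HIT]
step 3: bank3 11->11 [HIT]
step 4: bank3 11->11 [HIT]
step 5: bank3 11->13 [CONFLICT]
step 6: bank1 4->0 [CONFLICT]
step 7: bank0 10->5 [CONFLICT]
step 8: bank2 14->14 [HIT]
step 9: bank3 13->1 [CONFLICT]
step 10: bank3 1->7 [CONFLICT]
step 11: bank1 0->2 [CONFLICT]
step 12: bank0 5->2 [CONFLICT]
step 13: bank3 7->7 [HIT]
step 14: bank1 2->15 [CONFLICT]

TRACE = E,C,H,H,H,C,C,C,H,C,C,C,C,H,C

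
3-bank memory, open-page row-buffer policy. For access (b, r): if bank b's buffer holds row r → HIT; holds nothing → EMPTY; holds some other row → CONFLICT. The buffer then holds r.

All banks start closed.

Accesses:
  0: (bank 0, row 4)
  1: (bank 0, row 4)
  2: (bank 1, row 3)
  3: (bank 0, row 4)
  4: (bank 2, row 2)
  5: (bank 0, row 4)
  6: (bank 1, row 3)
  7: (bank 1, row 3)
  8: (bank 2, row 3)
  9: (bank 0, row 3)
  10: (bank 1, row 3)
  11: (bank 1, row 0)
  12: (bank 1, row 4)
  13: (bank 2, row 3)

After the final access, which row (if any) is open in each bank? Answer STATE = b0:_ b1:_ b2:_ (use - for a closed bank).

step 0: bank0 None->4 [EMPTY]
step 1: bank0 4->4 [HIT]
step 2: bank1 None->3 [EMPTY]
step 3: bank0 4->4 [HIT]
step 4: bank2 None->2 [EMPTY]
step 5: bank0 4->4 [HIT]
step 6: bank1 3->3 [HIT]
step 7: bank1 3->3 [HIT]
step 8: bank2 2->3 [CONFLICT]
step 9: bank0 4->3 [CONFLICT]
step 10: bank1 3->3 [HIT]
step 11: bank1 3->0 [CONFLICT]
step 12: bank1 0->4 [CONFLICT]
step 13: bank2 3->3 [HIT]

STATE = b0:3 b1:4 b2:3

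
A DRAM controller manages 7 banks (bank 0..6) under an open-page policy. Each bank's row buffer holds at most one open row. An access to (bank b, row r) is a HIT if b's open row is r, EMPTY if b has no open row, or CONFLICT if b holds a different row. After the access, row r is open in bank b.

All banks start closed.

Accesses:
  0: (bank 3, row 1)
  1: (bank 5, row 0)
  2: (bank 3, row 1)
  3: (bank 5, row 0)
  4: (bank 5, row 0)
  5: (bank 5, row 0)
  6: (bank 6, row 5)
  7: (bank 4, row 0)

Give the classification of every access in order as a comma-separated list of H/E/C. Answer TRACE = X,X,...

TRACE = E,E,H,H,H,H,E,E

  [0] b3 r1: no row ⇒ E
  [1] b5 r0: no row ⇒ E
  [2] b3 r1: had r1 ⇒ H
  [3] b5 r0: had r0 ⇒ H
  [4] b5 r0: had r0 ⇒ H
  [5] b5 r0: had r0 ⇒ H
  [6] b6 r5: no row ⇒ E
  [7] b4 r0: no row ⇒ E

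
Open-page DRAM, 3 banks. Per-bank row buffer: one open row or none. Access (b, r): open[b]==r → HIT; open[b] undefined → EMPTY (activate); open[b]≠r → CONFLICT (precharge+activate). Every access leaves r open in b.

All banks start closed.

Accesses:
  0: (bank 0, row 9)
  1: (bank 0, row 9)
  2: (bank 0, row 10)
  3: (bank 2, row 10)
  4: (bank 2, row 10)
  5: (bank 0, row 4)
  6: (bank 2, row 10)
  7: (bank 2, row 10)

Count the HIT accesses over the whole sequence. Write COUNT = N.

  [0] b0 r9: no row ⇒ E
  [1] b0 r9: had r9 ⇒ H
  [2] b0 r10: had r9 ⇒ C
  [3] b2 r10: no row ⇒ E
  [4] b2 r10: had r10 ⇒ H
  [5] b0 r4: had r10 ⇒ C
  [6] b2 r10: had r10 ⇒ H
  [7] b2 r10: had r10 ⇒ H

COUNT = 4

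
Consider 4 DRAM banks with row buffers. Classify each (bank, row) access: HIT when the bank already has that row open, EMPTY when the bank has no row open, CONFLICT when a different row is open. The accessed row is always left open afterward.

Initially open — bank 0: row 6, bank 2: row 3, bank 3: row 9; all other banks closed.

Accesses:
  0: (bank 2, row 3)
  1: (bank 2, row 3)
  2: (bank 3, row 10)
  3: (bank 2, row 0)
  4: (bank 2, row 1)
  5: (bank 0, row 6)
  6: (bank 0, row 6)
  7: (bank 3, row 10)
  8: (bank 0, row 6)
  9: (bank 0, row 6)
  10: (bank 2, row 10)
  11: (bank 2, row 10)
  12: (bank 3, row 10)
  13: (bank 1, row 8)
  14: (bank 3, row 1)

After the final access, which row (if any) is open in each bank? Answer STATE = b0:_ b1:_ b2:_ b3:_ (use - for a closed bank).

#0 (2,3) H  (was 3)
#1 (2,3) H  (was 3)
#2 (3,10) C  (was 9)
#3 (2,0) C  (was 3)
#4 (2,1) C  (was 0)
#5 (0,6) H  (was 6)
#6 (0,6) H  (was 6)
#7 (3,10) H  (was 10)
#8 (0,6) H  (was 6)
#9 (0,6) H  (was 6)
#10 (2,10) C  (was 1)
#11 (2,10) H  (was 10)
#12 (3,10) H  (was 10)
#13 (1,8) E
#14 (3,1) C  (was 10)

STATE = b0:6 b1:8 b2:10 b3:1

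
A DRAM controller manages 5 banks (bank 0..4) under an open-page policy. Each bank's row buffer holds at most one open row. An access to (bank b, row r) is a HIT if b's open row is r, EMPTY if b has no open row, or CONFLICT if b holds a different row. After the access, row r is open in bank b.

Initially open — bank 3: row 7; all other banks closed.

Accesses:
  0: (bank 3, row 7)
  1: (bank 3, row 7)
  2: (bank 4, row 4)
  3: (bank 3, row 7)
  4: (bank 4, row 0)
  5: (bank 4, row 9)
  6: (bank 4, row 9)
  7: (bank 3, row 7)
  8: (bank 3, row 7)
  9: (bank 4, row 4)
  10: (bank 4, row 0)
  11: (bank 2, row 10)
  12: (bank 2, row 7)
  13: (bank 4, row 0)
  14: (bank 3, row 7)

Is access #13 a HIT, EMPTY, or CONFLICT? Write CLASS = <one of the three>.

CLASS = HIT

#0 (3,7) H  (was 7)
#1 (3,7) H  (was 7)
#2 (4,4) E
#3 (3,7) H  (was 7)
#4 (4,0) C  (was 4)
#5 (4,9) C  (was 0)
#6 (4,9) H  (was 9)
#7 (3,7) H  (was 7)
#8 (3,7) H  (was 7)
#9 (4,4) C  (was 9)
#10 (4,0) C  (was 4)
#11 (2,10) E
#12 (2,7) C  (was 10)
#13 (4,0) H  (was 0)
#14 (3,7) H  (was 7)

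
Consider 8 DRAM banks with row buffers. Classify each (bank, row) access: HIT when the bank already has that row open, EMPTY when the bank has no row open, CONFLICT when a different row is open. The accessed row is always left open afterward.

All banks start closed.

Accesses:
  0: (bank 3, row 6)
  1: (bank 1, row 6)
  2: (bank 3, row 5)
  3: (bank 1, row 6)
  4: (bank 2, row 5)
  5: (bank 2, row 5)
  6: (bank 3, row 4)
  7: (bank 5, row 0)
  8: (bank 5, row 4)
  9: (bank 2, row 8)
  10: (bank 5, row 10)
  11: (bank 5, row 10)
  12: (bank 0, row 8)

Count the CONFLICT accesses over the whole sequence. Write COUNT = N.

0: bank 3 row 6 — prev None → EMPTY
1: bank 1 row 6 — prev None → EMPTY
2: bank 3 row 5 — prev 6 → CONFLICT
3: bank 1 row 6 — prev 6 → HIT
4: bank 2 row 5 — prev None → EMPTY
5: bank 2 row 5 — prev 5 → HIT
6: bank 3 row 4 — prev 5 → CONFLICT
7: bank 5 row 0 — prev None → EMPTY
8: bank 5 row 4 — prev 0 → CONFLICT
9: bank 2 row 8 — prev 5 → CONFLICT
10: bank 5 row 10 — prev 4 → CONFLICT
11: bank 5 row 10 — prev 10 → HIT
12: bank 0 row 8 — prev None → EMPTY

COUNT = 5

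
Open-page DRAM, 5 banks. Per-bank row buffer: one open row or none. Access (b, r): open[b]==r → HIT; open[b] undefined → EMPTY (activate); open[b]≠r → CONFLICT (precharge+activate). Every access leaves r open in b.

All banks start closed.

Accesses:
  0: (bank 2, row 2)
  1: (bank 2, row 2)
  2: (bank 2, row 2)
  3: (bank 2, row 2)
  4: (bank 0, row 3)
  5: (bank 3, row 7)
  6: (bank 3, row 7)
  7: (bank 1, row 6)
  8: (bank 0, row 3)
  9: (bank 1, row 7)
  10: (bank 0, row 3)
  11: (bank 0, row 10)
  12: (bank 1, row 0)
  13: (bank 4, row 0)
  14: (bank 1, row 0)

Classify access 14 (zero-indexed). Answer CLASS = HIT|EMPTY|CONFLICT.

#0 (2,2) E
#1 (2,2) H  (was 2)
#2 (2,2) H  (was 2)
#3 (2,2) H  (was 2)
#4 (0,3) E
#5 (3,7) E
#6 (3,7) H  (was 7)
#7 (1,6) E
#8 (0,3) H  (was 3)
#9 (1,7) C  (was 6)
#10 (0,3) H  (was 3)
#11 (0,10) C  (was 3)
#12 (1,0) C  (was 7)
#13 (4,0) E
#14 (1,0) H  (was 0)

CLASS = HIT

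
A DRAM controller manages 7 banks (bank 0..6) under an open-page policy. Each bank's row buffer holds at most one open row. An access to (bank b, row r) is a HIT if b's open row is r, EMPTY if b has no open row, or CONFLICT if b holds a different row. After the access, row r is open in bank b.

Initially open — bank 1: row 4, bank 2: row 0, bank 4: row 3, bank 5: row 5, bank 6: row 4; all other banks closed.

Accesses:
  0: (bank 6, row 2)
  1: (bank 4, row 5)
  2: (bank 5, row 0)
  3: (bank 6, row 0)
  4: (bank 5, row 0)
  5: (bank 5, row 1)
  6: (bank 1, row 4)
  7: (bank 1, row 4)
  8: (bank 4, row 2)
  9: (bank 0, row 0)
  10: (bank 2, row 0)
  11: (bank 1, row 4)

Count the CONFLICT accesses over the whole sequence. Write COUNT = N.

#0 (6,2) C  (was 4)
#1 (4,5) C  (was 3)
#2 (5,0) C  (was 5)
#3 (6,0) C  (was 2)
#4 (5,0) H  (was 0)
#5 (5,1) C  (was 0)
#6 (1,4) H  (was 4)
#7 (1,4) H  (was 4)
#8 (4,2) C  (was 5)
#9 (0,0) E
#10 (2,0) H  (was 0)
#11 (1,4) H  (was 4)

COUNT = 6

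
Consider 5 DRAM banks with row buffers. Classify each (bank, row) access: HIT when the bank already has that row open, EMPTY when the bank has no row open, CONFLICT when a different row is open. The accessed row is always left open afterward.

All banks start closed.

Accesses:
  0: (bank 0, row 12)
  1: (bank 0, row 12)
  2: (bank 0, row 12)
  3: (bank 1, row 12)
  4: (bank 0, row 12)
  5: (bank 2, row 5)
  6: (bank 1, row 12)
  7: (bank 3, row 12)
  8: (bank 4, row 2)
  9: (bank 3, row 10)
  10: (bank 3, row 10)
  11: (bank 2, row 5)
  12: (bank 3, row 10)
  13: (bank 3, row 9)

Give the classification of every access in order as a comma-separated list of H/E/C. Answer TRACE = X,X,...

TRACE = E,H,H,E,H,E,H,E,E,C,H,H,H,C

  [0] b0 r12: no row ⇒ E
  [1] b0 r12: had r12 ⇒ H
  [2] b0 r12: had r12 ⇒ H
  [3] b1 r12: no row ⇒ E
  [4] b0 r12: had r12 ⇒ H
  [5] b2 r5: no row ⇒ E
  [6] b1 r12: had r12 ⇒ H
  [7] b3 r12: no row ⇒ E
  [8] b4 r2: no row ⇒ E
  [9] b3 r10: had r12 ⇒ C
  [10] b3 r10: had r10 ⇒ H
  [11] b2 r5: had r5 ⇒ H
  [12] b3 r10: had r10 ⇒ H
  [13] b3 r9: had r10 ⇒ C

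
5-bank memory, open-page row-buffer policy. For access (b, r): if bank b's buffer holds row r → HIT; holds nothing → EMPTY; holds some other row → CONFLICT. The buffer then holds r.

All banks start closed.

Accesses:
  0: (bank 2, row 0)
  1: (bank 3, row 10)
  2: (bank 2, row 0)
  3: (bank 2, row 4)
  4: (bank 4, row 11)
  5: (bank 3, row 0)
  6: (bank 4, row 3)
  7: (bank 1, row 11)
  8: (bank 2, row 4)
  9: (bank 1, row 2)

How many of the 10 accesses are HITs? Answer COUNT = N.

  [0] b2 r0: no row ⇒ E
  [1] b3 r10: no row ⇒ E
  [2] b2 r0: had r0 ⇒ H
  [3] b2 r4: had r0 ⇒ C
  [4] b4 r11: no row ⇒ E
  [5] b3 r0: had r10 ⇒ C
  [6] b4 r3: had r11 ⇒ C
  [7] b1 r11: no row ⇒ E
  [8] b2 r4: had r4 ⇒ H
  [9] b1 r2: had r11 ⇒ C

COUNT = 2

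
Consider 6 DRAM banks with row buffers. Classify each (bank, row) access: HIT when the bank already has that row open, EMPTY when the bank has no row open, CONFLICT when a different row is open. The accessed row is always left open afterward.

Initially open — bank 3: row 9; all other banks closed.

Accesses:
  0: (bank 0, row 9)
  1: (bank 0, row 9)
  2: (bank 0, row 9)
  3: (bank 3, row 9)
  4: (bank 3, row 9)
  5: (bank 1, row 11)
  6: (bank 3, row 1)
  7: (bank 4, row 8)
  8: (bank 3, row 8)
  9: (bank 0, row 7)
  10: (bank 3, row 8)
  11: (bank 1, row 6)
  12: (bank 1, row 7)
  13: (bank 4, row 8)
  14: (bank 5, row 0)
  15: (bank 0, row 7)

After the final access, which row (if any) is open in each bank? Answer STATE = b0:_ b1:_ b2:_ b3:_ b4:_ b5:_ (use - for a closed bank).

STATE = b0:7 b1:7 b2:- b3:8 b4:8 b5:0

step 0: bank0 None->9 [EMPTY]
step 1: bank0 9->9 [HIT]
step 2: bank0 9->9 [HIT]
step 3: bank3 9->9 [HIT]
step 4: bank3 9->9 [HIT]
step 5: bank1 None->11 [EMPTY]
step 6: bank3 9->1 [CONFLICT]
step 7: bank4 None->8 [EMPTY]
step 8: bank3 1->8 [CONFLICT]
step 9: bank0 9->7 [CONFLICT]
step 10: bank3 8->8 [HIT]
step 11: bank1 11->6 [CONFLICT]
step 12: bank1 6->7 [CONFLICT]
step 13: bank4 8->8 [HIT]
step 14: bank5 None->0 [EMPTY]
step 15: bank0 7->7 [HIT]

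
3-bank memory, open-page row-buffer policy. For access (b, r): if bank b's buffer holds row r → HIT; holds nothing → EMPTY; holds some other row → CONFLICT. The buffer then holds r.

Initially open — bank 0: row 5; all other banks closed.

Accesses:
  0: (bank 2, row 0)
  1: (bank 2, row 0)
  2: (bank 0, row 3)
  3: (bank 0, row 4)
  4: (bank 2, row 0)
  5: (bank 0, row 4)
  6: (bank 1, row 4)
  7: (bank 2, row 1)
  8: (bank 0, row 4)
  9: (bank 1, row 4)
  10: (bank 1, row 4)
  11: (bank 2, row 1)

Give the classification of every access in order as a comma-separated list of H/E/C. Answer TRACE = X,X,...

TRACE = E,H,C,C,H,H,E,C,H,H,H,H

  [0] b2 r0: no row ⇒ E
  [1] b2 r0: had r0 ⇒ H
  [2] b0 r3: had r5 ⇒ C
  [3] b0 r4: had r3 ⇒ C
  [4] b2 r0: had r0 ⇒ H
  [5] b0 r4: had r4 ⇒ H
  [6] b1 r4: no row ⇒ E
  [7] b2 r1: had r0 ⇒ C
  [8] b0 r4: had r4 ⇒ H
  [9] b1 r4: had r4 ⇒ H
  [10] b1 r4: had r4 ⇒ H
  [11] b2 r1: had r1 ⇒ H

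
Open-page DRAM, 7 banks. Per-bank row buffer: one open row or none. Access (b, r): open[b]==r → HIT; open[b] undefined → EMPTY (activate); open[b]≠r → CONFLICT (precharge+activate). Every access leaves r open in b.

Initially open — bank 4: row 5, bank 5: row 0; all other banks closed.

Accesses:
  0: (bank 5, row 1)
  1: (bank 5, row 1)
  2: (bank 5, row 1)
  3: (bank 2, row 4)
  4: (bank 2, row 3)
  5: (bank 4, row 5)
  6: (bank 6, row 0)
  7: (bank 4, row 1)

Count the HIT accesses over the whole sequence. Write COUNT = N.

COUNT = 3

  [0] b5 r1: had r0 ⇒ C
  [1] b5 r1: had r1 ⇒ H
  [2] b5 r1: had r1 ⇒ H
  [3] b2 r4: no row ⇒ E
  [4] b2 r3: had r4 ⇒ C
  [5] b4 r5: had r5 ⇒ H
  [6] b6 r0: no row ⇒ E
  [7] b4 r1: had r5 ⇒ C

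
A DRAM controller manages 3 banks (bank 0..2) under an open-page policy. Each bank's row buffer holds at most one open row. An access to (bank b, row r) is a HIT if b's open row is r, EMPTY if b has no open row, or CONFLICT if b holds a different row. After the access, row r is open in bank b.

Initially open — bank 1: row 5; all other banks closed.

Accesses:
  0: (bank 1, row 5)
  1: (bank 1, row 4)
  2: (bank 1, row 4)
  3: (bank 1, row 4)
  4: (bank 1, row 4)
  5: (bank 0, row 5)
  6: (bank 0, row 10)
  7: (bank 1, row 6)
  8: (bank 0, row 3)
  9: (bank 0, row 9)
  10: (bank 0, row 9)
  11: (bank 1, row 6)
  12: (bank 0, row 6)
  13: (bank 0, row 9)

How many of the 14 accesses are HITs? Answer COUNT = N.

#0 (1,5) H  (was 5)
#1 (1,4) C  (was 5)
#2 (1,4) H  (was 4)
#3 (1,4) H  (was 4)
#4 (1,4) H  (was 4)
#5 (0,5) E
#6 (0,10) C  (was 5)
#7 (1,6) C  (was 4)
#8 (0,3) C  (was 10)
#9 (0,9) C  (was 3)
#10 (0,9) H  (was 9)
#11 (1,6) H  (was 6)
#12 (0,6) C  (was 9)
#13 (0,9) C  (was 6)

COUNT = 6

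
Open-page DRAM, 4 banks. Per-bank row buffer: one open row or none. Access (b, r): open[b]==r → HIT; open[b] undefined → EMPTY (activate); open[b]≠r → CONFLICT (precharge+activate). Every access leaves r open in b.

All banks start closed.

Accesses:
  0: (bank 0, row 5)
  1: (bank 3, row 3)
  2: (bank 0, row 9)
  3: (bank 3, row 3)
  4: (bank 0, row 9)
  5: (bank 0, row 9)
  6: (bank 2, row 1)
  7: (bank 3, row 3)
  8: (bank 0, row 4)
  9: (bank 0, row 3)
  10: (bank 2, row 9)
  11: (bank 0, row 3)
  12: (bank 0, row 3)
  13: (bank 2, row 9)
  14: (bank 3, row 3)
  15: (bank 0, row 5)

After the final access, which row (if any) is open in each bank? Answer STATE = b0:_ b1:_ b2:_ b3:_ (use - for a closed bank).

step 0: bank0 None->5 [EMPTY]
step 1: bank3 None->3 [EMPTY]
step 2: bank0 5->9 [CONFLICT]
step 3: bank3 3->3 [HIT]
step 4: bank0 9->9 [HIT]
step 5: bank0 9->9 [HIT]
step 6: bank2 None->1 [EMPTY]
step 7: bank3 3->3 [HIT]
step 8: bank0 9->4 [CONFLICT]
step 9: bank0 4->3 [CONFLICT]
step 10: bank2 1->9 [CONFLICT]
step 11: bank0 3->3 [HIT]
step 12: bank0 3->3 [HIT]
step 13: bank2 9->9 [HIT]
step 14: bank3 3->3 [HIT]
step 15: bank0 3->5 [CONFLICT]

STATE = b0:5 b1:- b2:9 b3:3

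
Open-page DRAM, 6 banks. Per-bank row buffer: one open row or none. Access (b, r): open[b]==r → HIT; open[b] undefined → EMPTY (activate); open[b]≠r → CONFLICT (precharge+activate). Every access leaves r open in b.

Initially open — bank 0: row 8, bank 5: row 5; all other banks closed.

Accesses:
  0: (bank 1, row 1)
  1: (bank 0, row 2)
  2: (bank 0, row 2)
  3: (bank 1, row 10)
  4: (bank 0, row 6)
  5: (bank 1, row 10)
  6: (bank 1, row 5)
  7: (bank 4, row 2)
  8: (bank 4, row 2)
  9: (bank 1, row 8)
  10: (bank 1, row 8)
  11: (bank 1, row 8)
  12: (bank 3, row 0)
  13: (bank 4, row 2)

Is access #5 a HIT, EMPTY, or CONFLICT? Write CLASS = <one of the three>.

0: bank 1 row 1 — prev None → EMPTY
1: bank 0 row 2 — prev 8 → CONFLICT
2: bank 0 row 2 — prev 2 → HIT
3: bank 1 row 10 — prev 1 → CONFLICT
4: bank 0 row 6 — prev 2 → CONFLICT
5: bank 1 row 10 — prev 10 → HIT
6: bank 1 row 5 — prev 10 → CONFLICT
7: bank 4 row 2 — prev None → EMPTY
8: bank 4 row 2 — prev 2 → HIT
9: bank 1 row 8 — prev 5 → CONFLICT
10: bank 1 row 8 — prev 8 → HIT
11: bank 1 row 8 — prev 8 → HIT
12: bank 3 row 0 — prev None → EMPTY
13: bank 4 row 2 — prev 2 → HIT

CLASS = HIT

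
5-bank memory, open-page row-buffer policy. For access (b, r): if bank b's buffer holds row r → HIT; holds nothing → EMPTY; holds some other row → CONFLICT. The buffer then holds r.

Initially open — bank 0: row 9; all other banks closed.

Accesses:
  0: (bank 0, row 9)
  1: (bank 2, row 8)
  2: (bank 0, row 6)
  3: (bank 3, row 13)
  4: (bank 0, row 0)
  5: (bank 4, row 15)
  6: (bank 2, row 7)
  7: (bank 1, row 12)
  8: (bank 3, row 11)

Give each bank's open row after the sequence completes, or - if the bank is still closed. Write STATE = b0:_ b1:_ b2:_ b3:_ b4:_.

step 0: bank0 9->9 [HIT]
step 1: bank2 None->8 [EMPTY]
step 2: bank0 9->6 [CONFLICT]
step 3: bank3 None->13 [EMPTY]
step 4: bank0 6->0 [CONFLICT]
step 5: bank4 None->15 [EMPTY]
step 6: bank2 8->7 [CONFLICT]
step 7: bank1 None->12 [EMPTY]
step 8: bank3 13->11 [CONFLICT]

STATE = b0:0 b1:12 b2:7 b3:11 b4:15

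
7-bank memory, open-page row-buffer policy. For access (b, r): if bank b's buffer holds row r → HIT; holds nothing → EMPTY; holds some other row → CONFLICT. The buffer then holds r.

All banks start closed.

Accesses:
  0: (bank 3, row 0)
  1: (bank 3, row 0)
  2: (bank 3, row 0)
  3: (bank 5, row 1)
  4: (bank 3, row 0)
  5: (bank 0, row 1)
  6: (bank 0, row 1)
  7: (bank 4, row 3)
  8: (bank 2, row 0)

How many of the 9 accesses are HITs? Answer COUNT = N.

COUNT = 4

#0 (3,0) E
#1 (3,0) H  (was 0)
#2 (3,0) H  (was 0)
#3 (5,1) E
#4 (3,0) H  (was 0)
#5 (0,1) E
#6 (0,1) H  (was 1)
#7 (4,3) E
#8 (2,0) E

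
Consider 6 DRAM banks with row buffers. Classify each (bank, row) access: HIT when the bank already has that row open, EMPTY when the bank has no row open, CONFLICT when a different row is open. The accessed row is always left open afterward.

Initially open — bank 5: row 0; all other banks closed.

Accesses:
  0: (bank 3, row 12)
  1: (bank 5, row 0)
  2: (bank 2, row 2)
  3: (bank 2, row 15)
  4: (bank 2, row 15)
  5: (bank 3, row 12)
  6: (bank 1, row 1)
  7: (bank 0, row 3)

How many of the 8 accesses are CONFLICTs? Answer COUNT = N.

#0 (3,12) E
#1 (5,0) H  (was 0)
#2 (2,2) E
#3 (2,15) C  (was 2)
#4 (2,15) H  (was 15)
#5 (3,12) H  (was 12)
#6 (1,1) E
#7 (0,3) E

COUNT = 1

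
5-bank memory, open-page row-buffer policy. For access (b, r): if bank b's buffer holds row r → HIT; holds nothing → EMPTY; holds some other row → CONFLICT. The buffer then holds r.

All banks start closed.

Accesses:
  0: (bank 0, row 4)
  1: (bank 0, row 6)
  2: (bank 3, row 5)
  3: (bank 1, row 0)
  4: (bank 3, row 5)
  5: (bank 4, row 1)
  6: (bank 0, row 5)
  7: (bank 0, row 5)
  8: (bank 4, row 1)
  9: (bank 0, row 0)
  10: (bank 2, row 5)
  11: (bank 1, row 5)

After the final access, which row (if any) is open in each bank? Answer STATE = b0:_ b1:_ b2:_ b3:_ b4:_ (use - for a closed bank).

#0 (0,4) E
#1 (0,6) C  (was 4)
#2 (3,5) E
#3 (1,0) E
#4 (3,5) H  (was 5)
#5 (4,1) E
#6 (0,5) C  (was 6)
#7 (0,5) H  (was 5)
#8 (4,1) H  (was 1)
#9 (0,0) C  (was 5)
#10 (2,5) E
#11 (1,5) C  (was 0)

STATE = b0:0 b1:5 b2:5 b3:5 b4:1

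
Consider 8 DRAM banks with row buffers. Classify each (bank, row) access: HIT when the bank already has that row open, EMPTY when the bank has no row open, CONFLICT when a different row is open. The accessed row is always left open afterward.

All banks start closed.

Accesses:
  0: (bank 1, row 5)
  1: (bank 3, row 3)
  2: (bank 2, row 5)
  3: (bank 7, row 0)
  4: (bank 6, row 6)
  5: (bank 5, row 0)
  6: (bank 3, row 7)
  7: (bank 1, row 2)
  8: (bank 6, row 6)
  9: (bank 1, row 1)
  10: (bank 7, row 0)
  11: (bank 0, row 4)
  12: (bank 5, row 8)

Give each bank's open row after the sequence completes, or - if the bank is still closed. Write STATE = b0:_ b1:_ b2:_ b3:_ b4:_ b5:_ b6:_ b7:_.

  [0] b1 r5: no row ⇒ E
  [1] b3 r3: no row ⇒ E
  [2] b2 r5: no row ⇒ E
  [3] b7 r0: no row ⇒ E
  [4] b6 r6: no row ⇒ E
  [5] b5 r0: no row ⇒ E
  [6] b3 r7: had r3 ⇒ C
  [7] b1 r2: had r5 ⇒ C
  [8] b6 r6: had r6 ⇒ H
  [9] b1 r1: had r2 ⇒ C
  [10] b7 r0: had r0 ⇒ H
  [11] b0 r4: no row ⇒ E
  [12] b5 r8: had r0 ⇒ C

STATE = b0:4 b1:1 b2:5 b3:7 b4:- b5:8 b6:6 b7:0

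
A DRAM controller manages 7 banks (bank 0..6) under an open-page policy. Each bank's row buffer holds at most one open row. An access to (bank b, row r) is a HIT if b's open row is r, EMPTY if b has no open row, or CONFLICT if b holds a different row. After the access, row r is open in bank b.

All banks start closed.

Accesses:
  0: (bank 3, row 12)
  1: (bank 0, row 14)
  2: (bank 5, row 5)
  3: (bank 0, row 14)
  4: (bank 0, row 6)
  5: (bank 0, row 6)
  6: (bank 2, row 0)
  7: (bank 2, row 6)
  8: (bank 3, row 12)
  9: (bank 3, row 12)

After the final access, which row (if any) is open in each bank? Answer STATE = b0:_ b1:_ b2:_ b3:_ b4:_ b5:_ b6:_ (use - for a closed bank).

#0 (3,12) E
#1 (0,14) E
#2 (5,5) E
#3 (0,14) H  (was 14)
#4 (0,6) C  (was 14)
#5 (0,6) H  (was 6)
#6 (2,0) E
#7 (2,6) C  (was 0)
#8 (3,12) H  (was 12)
#9 (3,12) H  (was 12)

STATE = b0:6 b1:- b2:6 b3:12 b4:- b5:5 b6:-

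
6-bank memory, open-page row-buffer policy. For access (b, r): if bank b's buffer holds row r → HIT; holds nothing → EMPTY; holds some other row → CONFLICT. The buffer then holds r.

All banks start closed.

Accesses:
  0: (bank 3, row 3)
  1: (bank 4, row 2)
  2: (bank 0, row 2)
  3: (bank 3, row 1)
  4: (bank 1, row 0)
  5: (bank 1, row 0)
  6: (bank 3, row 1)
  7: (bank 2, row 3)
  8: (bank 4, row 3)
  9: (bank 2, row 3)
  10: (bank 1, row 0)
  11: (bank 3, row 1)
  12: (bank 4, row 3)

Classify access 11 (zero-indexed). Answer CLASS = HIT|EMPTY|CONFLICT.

CLASS = HIT

#0 (3,3) E
#1 (4,2) E
#2 (0,2) E
#3 (3,1) C  (was 3)
#4 (1,0) E
#5 (1,0) H  (was 0)
#6 (3,1) H  (was 1)
#7 (2,3) E
#8 (4,3) C  (was 2)
#9 (2,3) H  (was 3)
#10 (1,0) H  (was 0)
#11 (3,1) H  (was 1)
#12 (4,3) H  (was 3)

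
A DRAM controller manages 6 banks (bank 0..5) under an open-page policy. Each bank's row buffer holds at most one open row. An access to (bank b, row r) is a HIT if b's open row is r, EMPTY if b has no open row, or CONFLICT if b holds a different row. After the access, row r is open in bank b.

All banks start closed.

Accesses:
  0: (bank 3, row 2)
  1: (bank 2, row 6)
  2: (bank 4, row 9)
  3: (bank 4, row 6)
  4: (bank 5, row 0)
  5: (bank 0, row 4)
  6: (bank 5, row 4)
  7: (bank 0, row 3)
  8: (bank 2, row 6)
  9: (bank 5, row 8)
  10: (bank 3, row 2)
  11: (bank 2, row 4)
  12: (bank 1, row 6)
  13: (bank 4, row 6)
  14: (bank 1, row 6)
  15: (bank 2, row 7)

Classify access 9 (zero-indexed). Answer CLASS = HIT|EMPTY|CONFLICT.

0: bank 3 row 2 — prev None → EMPTY
1: bank 2 row 6 — prev None → EMPTY
2: bank 4 row 9 — prev None → EMPTY
3: bank 4 row 6 — prev 9 → CONFLICT
4: bank 5 row 0 — prev None → EMPTY
5: bank 0 row 4 — prev None → EMPTY
6: bank 5 row 4 — prev 0 → CONFLICT
7: bank 0 row 3 — prev 4 → CONFLICT
8: bank 2 row 6 — prev 6 → HIT
9: bank 5 row 8 — prev 4 → CONFLICT
10: bank 3 row 2 — prev 2 → HIT
11: bank 2 row 4 — prev 6 → CONFLICT
12: bank 1 row 6 — prev None → EMPTY
13: bank 4 row 6 — prev 6 → HIT
14: bank 1 row 6 — prev 6 → HIT
15: bank 2 row 7 — prev 4 → CONFLICT

CLASS = CONFLICT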